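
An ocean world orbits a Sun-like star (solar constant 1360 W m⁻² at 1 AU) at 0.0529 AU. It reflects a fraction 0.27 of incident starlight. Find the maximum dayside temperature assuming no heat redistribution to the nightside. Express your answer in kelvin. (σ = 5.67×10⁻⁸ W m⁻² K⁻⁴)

Flux at 0.0529 AU: S = 1360/0.0529² = 4.86×10⁵ W m⁻².
With no redistribution each surface element balances locally: S(1−A) = σT⁴.
T = [4.86×10⁵ × 0.73 / 5.67×10⁻⁸]^(1/4) = (6.26×10¹²)^(1/4) = 1580 K.

T_ss ≈ 1580 K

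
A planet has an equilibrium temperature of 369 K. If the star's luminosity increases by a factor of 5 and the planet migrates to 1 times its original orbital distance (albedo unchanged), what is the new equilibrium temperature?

T_eq ∝ L^(1/4) · d^(−1/2).
T′ = 369 × 5^(1/4) / 1^(1/2) = 552 K.

T_eq ≈ 552 K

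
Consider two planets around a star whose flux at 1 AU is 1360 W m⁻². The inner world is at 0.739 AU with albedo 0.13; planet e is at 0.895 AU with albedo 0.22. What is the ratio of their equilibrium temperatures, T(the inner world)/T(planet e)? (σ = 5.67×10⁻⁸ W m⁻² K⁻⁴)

T_eq = [S₀(1−A)/(4σd²)]^(1/4), so T ∝ (1−A)^(1/4) / √d.
T₁ = [1360×0.87/(4×5.67×10⁻⁸×0.739²)]^(1/4) = 312.63 K.
T₂ = [1360×0.78/(4×5.67×10⁻⁸×0.895²)]^(1/4) = 276.43 K.

T₁/T₂ ≈ 1.131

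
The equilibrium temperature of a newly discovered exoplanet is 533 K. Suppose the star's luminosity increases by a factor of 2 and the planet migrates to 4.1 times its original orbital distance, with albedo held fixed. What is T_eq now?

T_eq ∝ L^(1/4) · d^(−1/2).
T′ = 533 × 2^(1/4) / 4.1^(1/2) = 313 K.

T_eq ≈ 313 K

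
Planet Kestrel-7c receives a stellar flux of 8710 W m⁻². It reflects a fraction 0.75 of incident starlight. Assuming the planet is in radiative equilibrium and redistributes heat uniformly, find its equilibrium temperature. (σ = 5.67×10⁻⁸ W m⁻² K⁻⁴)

T_eq ≈ 313 K

Energy balance: absorbed = emitted ⇒ πR²·S(1−A) = 4πR²·σT_eq⁴, so T_eq⁴ = S(1−A)/(4σ).
T_eq = [8710 × 0.25 / (4 × 5.67×10⁻⁸)]^(1/4) = (9.60×10⁹)^(1/4) = 313 K.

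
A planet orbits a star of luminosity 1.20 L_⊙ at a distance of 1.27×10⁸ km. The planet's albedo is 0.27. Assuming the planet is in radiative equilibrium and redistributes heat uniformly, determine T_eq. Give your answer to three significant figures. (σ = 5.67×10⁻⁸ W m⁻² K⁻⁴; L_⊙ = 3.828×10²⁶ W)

d = 1.27×10⁸ km = 1.27×10¹¹ m.
L = 1.20 × 3.828×10²⁶ = 4.59×10²⁶ W.
Flux: S = L/(4πd²) = 4.59×10²⁶/(4π×(1.27×10¹¹)²) = 2270 W m⁻².
Energy balance: absorbed = emitted ⇒ πR²·S(1−A) = 4πR²·σT_eq⁴, so T_eq⁴ = S(1−A)/(4σ).
T_eq = [2270 × 0.73 / (4 × 5.67×10⁻⁸)]^(1/4) = (7.29×10⁹)^(1/4) = 292 K.

T_eq ≈ 292 K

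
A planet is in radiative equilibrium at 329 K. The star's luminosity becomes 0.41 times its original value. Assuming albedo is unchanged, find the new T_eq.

T_eq ∝ L^(1/4) · d^(−1/2).
T′ = 329 × 0.41^(1/4) = 263 K.

T_eq ≈ 263 K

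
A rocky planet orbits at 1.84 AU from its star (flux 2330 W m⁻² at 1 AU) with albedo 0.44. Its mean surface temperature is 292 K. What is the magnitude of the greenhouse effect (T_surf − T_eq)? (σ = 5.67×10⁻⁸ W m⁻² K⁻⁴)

S = 2330/1.84² = 688.2 W m⁻².
T_eq = [S(1−A)/(4σ)]^(1/4) = [688.2×0.56/(4×5.67×10⁻⁸)]^(1/4) = 203.0 K.
ΔT = T_surf − T_eq = 292 − 203.0.

ΔT ≈ 89.0 K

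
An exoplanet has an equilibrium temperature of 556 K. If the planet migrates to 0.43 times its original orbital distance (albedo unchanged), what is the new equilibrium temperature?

T_eq ≈ 848 K

T_eq ∝ L^(1/4) · d^(−1/2).
T′ = 556 / 0.43^(1/2) = 848 K.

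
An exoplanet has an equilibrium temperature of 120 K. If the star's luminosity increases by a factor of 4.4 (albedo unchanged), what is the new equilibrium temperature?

T_eq ∝ L^(1/4) · d^(−1/2).
T′ = 120 × 4.4^(1/4) = 174 K.

T_eq ≈ 174 K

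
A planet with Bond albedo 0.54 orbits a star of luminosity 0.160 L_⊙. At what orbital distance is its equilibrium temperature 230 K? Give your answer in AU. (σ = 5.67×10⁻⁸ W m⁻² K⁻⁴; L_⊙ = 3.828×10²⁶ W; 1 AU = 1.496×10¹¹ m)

L = 0.160 × 3.828×10²⁶ = 6.12×10²⁵ W.
From T_eq⁴ = L(1−A)/(16πσd²): d = √[L(1−A)/(16πσT_eq⁴)].
d = √[6.12×10²⁵ × 0.46 / (16π × 5.67×10⁻⁸ × (230)⁴)] = 5.94×10¹⁰ m = 0.397 AU.

d ≈ 0.397 AU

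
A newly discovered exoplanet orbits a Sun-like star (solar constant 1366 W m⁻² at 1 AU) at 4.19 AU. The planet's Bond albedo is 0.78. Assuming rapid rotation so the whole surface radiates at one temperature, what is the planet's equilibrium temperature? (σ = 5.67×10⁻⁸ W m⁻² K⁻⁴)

T_eq ≈ 93.2 K

Flux at 4.19 AU: S = 1366/4.19² = 77.8 W m⁻².
Energy balance: absorbed = emitted ⇒ πR²·S(1−A) = 4πR²·σT_eq⁴, so T_eq⁴ = S(1−A)/(4σ).
T_eq = [77.8 × 0.22 / (4 × 5.67×10⁻⁸)]^(1/4) = (7.55×10⁷)^(1/4) = 93.2 K.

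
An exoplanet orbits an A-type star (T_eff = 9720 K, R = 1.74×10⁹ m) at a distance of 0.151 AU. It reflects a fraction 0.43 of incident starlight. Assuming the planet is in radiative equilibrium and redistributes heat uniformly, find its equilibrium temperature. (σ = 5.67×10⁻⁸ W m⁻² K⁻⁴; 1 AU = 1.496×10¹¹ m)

T_eq ≈ 1660 K

d = 0.151 AU = 2.26×10¹⁰ m.
L = 4πR_⋆²σT_⋆⁴ = 4π(1.74×10⁹)² × 5.67×10⁻⁸ × (9720)⁴ = 1.93×10²⁸ W.
S = L/(4πd²) = 3.00×10⁶ W m⁻².
Energy balance: absorbed = emitted ⇒ πR²·S(1−A) = 4πR²·σT_eq⁴, so T_eq⁴ = S(1−A)/(4σ).
T_eq = [3.00×10⁶ × 0.57 / (4 × 5.67×10⁻⁸)]^(1/4) = (7.55×10¹²)^(1/4) = 1660 K.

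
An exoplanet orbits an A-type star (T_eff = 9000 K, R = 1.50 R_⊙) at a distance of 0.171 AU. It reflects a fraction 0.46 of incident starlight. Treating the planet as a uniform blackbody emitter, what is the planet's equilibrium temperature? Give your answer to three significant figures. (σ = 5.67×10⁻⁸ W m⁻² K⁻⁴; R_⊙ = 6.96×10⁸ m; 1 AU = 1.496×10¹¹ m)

T_eq ≈ 1100 K

R_⋆ = 1.50 × 6.96×10⁸ = 1.04×10⁹ m.
d = 0.171 AU = 2.56×10¹⁰ m.
L = 4πR_⋆²σT_⋆⁴ = 4π(1.04×10⁹)² × 5.67×10⁻⁸ × (9000)⁴ = 5.10×10²⁷ W.
S = L/(4πd²) = 6.20×10⁵ W m⁻².
Energy balance: absorbed = emitted ⇒ πR²·S(1−A) = 4πR²·σT_eq⁴, so T_eq⁴ = S(1−A)/(4σ).
T_eq = [6.20×10⁵ × 0.54 / (4 × 5.67×10⁻⁸)]^(1/4) = (1.48×10¹²)^(1/4) = 1100 K.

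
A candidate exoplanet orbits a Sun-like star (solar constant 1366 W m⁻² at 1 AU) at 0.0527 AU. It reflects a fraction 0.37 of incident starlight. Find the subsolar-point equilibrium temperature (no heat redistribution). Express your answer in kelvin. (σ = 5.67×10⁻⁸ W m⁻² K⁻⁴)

T_ss ≈ 1530 K

Flux at 0.0527 AU: S = 1366/0.0527² = 4.92×10⁵ W m⁻².
At the subsolar point the surface absorbs S(1−A) and emits σT⁴ per unit area — no factor of 4, since only the local patch is in balance.
T = [4.92×10⁵ × 0.63 / 5.67×10⁻⁸]^(1/4) = (5.46×10¹²)^(1/4) = 1530 K.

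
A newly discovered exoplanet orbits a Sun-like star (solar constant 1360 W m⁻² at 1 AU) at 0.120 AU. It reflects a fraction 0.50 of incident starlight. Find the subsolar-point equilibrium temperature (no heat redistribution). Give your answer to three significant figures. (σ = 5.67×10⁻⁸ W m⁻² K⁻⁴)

T_ss ≈ 955 K

Flux at 0.120 AU: S = 1360/0.120² = 9.44×10⁴ W m⁻².
At the subsolar point the surface absorbs S(1−A) and emits σT⁴ per unit area — no factor of 4, since only the local patch is in balance.
T = [9.44×10⁴ × 0.50 / 5.67×10⁻⁸]^(1/4) = (8.33×10¹¹)^(1/4) = 955 K.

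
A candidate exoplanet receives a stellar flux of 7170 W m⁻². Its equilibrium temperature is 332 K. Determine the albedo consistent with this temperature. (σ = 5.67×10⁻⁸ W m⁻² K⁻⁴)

From T_eq⁴ = S(1−A)/(4σ): 1−A = 4σT_eq⁴/S.
1−A = 4 × 5.67×10⁻⁸ × (332)⁴ / 7170 = 0.384.

A ≈ 0.62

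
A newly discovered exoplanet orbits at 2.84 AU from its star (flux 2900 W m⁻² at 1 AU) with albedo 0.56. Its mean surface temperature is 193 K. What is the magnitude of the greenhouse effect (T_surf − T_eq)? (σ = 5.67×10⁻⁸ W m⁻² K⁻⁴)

ΔT ≈ 30.5 K

S = 2900/2.84² = 359.6 W m⁻².
T_eq = [S(1−A)/(4σ)]^(1/4) = [359.6×0.44/(4×5.67×10⁻⁸)]^(1/4) = 162.5 K.
ΔT = T_surf − T_eq = 193 − 162.5.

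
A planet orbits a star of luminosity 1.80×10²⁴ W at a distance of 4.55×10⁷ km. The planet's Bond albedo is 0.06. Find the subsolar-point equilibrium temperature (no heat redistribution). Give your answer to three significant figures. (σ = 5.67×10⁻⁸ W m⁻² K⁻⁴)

d = 4.55×10⁷ km = 4.55×10¹⁰ m.
Flux: S = L/(4πd²) = 1.80×10²⁴/(4π×(4.55×10¹⁰)²) = 69.2 W m⁻².
At the subsolar point the surface absorbs S(1−A) and emits σT⁴ per unit area — no factor of 4, since only the local patch is in balance.
T = [69.2 × 0.94 / 5.67×10⁻⁸]^(1/4) = (1.15×10⁹)^(1/4) = 184 K.

T_ss ≈ 184 K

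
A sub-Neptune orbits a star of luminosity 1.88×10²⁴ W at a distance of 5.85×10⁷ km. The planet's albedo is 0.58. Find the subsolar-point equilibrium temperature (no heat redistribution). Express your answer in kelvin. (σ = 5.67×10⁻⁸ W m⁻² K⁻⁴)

T_ss ≈ 134 K

d = 5.85×10⁷ km = 5.85×10¹⁰ m.
Flux: S = L/(4πd²) = 1.88×10²⁴/(4π×(5.85×10¹⁰)²) = 43.7 W m⁻².
At the subsolar point the surface absorbs S(1−A) and emits σT⁴ per unit area — no factor of 4, since only the local patch is in balance.
T = [43.7 × 0.42 / 5.67×10⁻⁸]^(1/4) = (3.24×10⁸)^(1/4) = 134 K.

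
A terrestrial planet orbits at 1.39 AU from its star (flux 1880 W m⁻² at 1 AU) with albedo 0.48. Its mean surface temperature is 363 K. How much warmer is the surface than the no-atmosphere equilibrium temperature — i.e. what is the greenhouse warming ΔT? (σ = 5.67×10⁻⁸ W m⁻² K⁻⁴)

S = 1880/1.39² = 973.0 W m⁻².
T_eq = [S(1−A)/(4σ)]^(1/4) = [973.0×0.52/(4×5.67×10⁻⁸)]^(1/4) = 217.3 K.
ΔT = T_surf − T_eq = 363 − 217.3.

ΔT ≈ 145.7 K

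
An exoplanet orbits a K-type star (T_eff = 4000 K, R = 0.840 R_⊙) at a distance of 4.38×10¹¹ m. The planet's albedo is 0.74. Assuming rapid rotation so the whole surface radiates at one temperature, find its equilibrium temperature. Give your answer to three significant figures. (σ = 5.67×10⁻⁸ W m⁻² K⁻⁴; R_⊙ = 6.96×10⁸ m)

T_eq ≈ 73.8 K

R_⋆ = 0.840 × 6.96×10⁸ = 5.85×10⁸ m.
L = 4πR_⋆²σT_⋆⁴ = 4π(5.85×10⁸)² × 5.67×10⁻⁸ × (4000)⁴ = 6.23×10²⁵ W.
S = L/(4πd²) = 25.9 W m⁻².
Energy balance: absorbed = emitted ⇒ πR²·S(1−A) = 4πR²·σT_eq⁴, so T_eq⁴ = S(1−A)/(4σ).
T_eq = [25.9 × 0.26 / (4 × 5.67×10⁻⁸)]^(1/4) = (2.96×10⁷)^(1/4) = 73.8 K.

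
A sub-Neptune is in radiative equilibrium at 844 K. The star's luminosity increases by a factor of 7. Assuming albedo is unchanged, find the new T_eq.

T_eq ≈ 1370 K

T_eq ∝ L^(1/4) · d^(−1/2).
T′ = 844 × 7^(1/4) = 1370 K.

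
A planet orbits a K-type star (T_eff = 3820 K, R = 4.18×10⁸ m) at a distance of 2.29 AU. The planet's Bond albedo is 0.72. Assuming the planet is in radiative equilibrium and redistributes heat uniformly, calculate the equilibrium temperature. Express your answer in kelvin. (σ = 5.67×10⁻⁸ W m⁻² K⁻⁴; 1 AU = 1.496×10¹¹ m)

T_eq ≈ 68.6 K

d = 2.29 AU = 3.43×10¹¹ m.
L = 4πR_⋆²σT_⋆⁴ = 4π(4.18×10⁸)² × 5.67×10⁻⁸ × (3820)⁴ = 2.65×10²⁵ W.
S = L/(4πd²) = 18.0 W m⁻².
Energy balance: absorbed = emitted ⇒ πR²·S(1−A) = 4πR²·σT_eq⁴, so T_eq⁴ = S(1−A)/(4σ).
T_eq = [18.0 × 0.28 / (4 × 5.67×10⁻⁸)]^(1/4) = (2.22×10⁷)^(1/4) = 68.6 K.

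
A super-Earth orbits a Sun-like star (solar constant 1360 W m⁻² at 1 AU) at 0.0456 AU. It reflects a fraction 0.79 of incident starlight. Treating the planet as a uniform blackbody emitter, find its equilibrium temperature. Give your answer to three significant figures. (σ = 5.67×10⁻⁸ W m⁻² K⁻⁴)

T_eq ≈ 882 K

Flux at 0.0456 AU: S = 1360/0.0456² = 6.54×10⁵ W m⁻².
Energy balance: absorbed = emitted ⇒ πR²·S(1−A) = 4πR²·σT_eq⁴, so T_eq⁴ = S(1−A)/(4σ).
T_eq = [6.54×10⁵ × 0.21 / (4 × 5.67×10⁻⁸)]^(1/4) = (6.06×10¹¹)^(1/4) = 882 K.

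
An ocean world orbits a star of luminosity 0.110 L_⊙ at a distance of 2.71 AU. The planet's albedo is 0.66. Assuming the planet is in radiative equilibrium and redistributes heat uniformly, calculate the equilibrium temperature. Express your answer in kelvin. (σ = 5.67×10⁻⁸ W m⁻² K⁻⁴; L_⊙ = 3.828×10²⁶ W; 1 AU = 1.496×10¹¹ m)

T_eq ≈ 74.4 K

d = 2.71 AU = 4.05×10¹¹ m.
L = 0.110 × 3.828×10²⁶ = 4.21×10²⁵ W.
Flux: S = L/(4πd²) = 4.21×10²⁵/(4π×(4.05×10¹¹)²) = 20.4 W m⁻².
Energy balance: absorbed = emitted ⇒ πR²·S(1−A) = 4πR²·σT_eq⁴, so T_eq⁴ = S(1−A)/(4σ).
T_eq = [20.4 × 0.34 / (4 × 5.67×10⁻⁸)]^(1/4) = (3.06×10⁷)^(1/4) = 74.4 K.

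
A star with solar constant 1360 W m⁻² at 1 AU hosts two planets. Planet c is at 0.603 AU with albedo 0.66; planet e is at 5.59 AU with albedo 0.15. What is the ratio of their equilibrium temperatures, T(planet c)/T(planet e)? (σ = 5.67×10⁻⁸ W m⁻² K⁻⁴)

T_eq = [S₀(1−A)/(4σd²)]^(1/4), so T ∝ (1−A)^(1/4) / √d.
T₁ = [1360×0.34/(4×5.67×10⁻⁸×0.603²)]^(1/4) = 273.64 K.
T₂ = [1360×0.85/(4×5.67×10⁻⁸×5.59²)]^(1/4) = 113.01 K.

T₁/T₂ ≈ 2.421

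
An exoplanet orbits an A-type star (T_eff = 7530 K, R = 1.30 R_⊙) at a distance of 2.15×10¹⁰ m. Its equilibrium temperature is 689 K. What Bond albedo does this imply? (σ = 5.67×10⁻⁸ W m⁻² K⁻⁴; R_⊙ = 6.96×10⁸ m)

A ≈ 0.84

R_⋆ = 1.30 × 6.96×10⁸ = 9.05×10⁸ m.
L = 4πR_⋆²σT_⋆⁴ = 4π(9.05×10⁸)² × 5.67×10⁻⁸ × (7530)⁴ = 1.88×10²⁷ W.
S = L/(4πd²) = 3.23×10⁵ W m⁻².
From T_eq⁴ = S(1−A)/(4σ): 1−A = 4σT_eq⁴/S.
1−A = 4 × 5.67×10⁻⁸ × (689)⁴ / 3.23×10⁵ = 0.158.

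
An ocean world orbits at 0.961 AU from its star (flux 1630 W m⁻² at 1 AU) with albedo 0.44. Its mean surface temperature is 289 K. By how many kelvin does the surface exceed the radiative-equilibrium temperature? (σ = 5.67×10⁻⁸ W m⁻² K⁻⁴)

S = 1630/0.961² = 1765 W m⁻².
T_eq = [S(1−A)/(4σ)]^(1/4) = [1765×0.56/(4×5.67×10⁻⁸)]^(1/4) = 256.9 K.
ΔT = T_surf − T_eq = 289 − 256.9.

ΔT ≈ 32.1 K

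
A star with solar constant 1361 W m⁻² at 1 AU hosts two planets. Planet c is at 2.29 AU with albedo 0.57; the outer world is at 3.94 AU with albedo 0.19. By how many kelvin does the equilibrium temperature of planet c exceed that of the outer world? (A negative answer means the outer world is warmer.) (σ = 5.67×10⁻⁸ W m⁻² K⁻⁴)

ΔT ≈ 15.9 K

T_eq = [S₀(1−A)/(4σd²)]^(1/4), so T ∝ (1−A)^(1/4) / √d.
T₁ = [1361×0.43/(4×5.67×10⁻⁸×2.29²)]^(1/4) = 148.94 K.
T₂ = [1361×0.81/(4×5.67×10⁻⁸×3.94²)]^(1/4) = 133.02 K.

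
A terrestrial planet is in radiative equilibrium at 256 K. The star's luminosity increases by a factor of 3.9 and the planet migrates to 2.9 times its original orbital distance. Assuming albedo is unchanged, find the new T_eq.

T_eq ≈ 211 K

T_eq ∝ L^(1/4) · d^(−1/2).
T′ = 256 × 3.9^(1/4) / 2.9^(1/2) = 211 K.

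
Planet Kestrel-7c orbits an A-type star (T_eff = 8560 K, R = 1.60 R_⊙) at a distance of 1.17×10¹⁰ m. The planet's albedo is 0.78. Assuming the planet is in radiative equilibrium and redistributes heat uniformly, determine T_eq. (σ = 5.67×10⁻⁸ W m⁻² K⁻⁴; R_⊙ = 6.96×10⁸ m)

R_⋆ = 1.60 × 6.96×10⁸ = 1.11×10⁹ m.
L = 4πR_⋆²σT_⋆⁴ = 4π(1.11×10⁹)² × 5.67×10⁻⁸ × (8560)⁴ = 4.74×10²⁷ W.
S = L/(4πd²) = 2.76×10⁶ W m⁻².
Energy balance: absorbed = emitted ⇒ πR²·S(1−A) = 4πR²·σT_eq⁴, so T_eq⁴ = S(1−A)/(4σ).
T_eq = [2.76×10⁶ × 0.22 / (4 × 5.67×10⁻⁸)]^(1/4) = (2.68×10¹²)^(1/4) = 1280 K.

T_eq ≈ 1280 K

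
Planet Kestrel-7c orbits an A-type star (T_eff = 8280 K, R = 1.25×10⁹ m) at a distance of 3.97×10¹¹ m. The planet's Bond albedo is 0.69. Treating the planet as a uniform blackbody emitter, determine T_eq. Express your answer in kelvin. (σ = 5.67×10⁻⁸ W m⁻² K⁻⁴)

T_eq ≈ 245 K

L = 4πR_⋆²σT_⋆⁴ = 4π(1.25×10⁹)² × 5.67×10⁻⁸ × (8280)⁴ = 5.23×10²⁷ W.
S = L/(4πd²) = 2640 W m⁻².
Energy balance: absorbed = emitted ⇒ πR²·S(1−A) = 4πR²·σT_eq⁴, so T_eq⁴ = S(1−A)/(4σ).
T_eq = [2640 × 0.31 / (4 × 5.67×10⁻⁸)]^(1/4) = (3.61×10⁹)^(1/4) = 245 K.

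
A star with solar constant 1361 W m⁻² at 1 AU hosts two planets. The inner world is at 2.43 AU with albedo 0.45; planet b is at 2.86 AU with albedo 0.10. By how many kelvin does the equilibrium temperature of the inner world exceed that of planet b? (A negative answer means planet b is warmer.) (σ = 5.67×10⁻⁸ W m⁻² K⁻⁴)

T_eq = [S₀(1−A)/(4σd²)]^(1/4), so T ∝ (1−A)^(1/4) / √d.
T₁ = [1361×0.55/(4×5.67×10⁻⁸×2.43²)]^(1/4) = 153.76 K.
T₂ = [1361×0.90/(4×5.67×10⁻⁸×2.86²)]^(1/4) = 160.30 K.

ΔT ≈ -6.5 K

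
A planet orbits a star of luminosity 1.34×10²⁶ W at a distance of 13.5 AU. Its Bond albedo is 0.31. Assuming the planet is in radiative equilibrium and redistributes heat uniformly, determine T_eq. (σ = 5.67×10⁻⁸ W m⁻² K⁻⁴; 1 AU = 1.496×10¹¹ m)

T_eq ≈ 53.1 K

d = 13.5 AU = 2.02×10¹² m.
Flux: S = L/(4πd²) = 1.34×10²⁶/(4π×(2.02×10¹²)²) = 2.61 W m⁻².
Energy balance: absorbed = emitted ⇒ πR²·S(1−A) = 4πR²·σT_eq⁴, so T_eq⁴ = S(1−A)/(4σ).
T_eq = [2.61 × 0.69 / (4 × 5.67×10⁻⁸)]^(1/4) = (7.95×10⁶)^(1/4) = 53.1 K.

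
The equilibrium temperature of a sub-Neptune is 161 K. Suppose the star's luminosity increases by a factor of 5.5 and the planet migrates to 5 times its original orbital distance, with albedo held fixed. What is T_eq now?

T_eq ∝ L^(1/4) · d^(−1/2).
T′ = 161 × 5.5^(1/4) / 5^(1/2) = 110 K.

T_eq ≈ 110 K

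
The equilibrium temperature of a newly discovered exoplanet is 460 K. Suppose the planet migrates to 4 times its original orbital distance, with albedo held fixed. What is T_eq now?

T_eq ≈ 230 K

T_eq ∝ L^(1/4) · d^(−1/2).
T′ = 460 / 4^(1/2) = 230 K.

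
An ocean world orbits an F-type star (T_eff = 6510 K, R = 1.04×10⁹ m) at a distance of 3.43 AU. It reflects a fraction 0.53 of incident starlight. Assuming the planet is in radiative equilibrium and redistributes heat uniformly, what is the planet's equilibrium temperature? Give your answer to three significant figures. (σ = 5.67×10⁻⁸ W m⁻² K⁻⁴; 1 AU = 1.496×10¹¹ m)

d = 3.43 AU = 5.13×10¹¹ m.
L = 4πR_⋆²σT_⋆⁴ = 4π(1.04×10⁹)² × 5.67×10⁻⁸ × (6510)⁴ = 1.38×10²⁷ W.
S = L/(4πd²) = 418 W m⁻².
Energy balance: absorbed = emitted ⇒ πR²·S(1−A) = 4πR²·σT_eq⁴, so T_eq⁴ = S(1−A)/(4σ).
T_eq = [418 × 0.47 / (4 × 5.67×10⁻⁸)]^(1/4) = (8.67×10⁸)^(1/4) = 172 K.

T_eq ≈ 172 K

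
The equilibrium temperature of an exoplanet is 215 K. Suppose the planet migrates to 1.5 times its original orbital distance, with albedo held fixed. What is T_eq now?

T_eq ∝ L^(1/4) · d^(−1/2).
T′ = 215 / 1.5^(1/2) = 176 K.

T_eq ≈ 176 K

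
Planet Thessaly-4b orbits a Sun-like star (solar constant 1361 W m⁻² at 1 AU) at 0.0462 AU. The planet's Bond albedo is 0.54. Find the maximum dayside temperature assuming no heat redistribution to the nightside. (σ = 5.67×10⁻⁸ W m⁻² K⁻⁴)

T_ss ≈ 1510 K

Flux at 0.0462 AU: S = 1361/0.0462² = 6.38×10⁵ W m⁻².
With no redistribution each surface element balances locally: S(1−A) = σT⁴.
T = [6.38×10⁵ × 0.46 / 5.67×10⁻⁸]^(1/4) = (5.17×10¹²)^(1/4) = 1510 K.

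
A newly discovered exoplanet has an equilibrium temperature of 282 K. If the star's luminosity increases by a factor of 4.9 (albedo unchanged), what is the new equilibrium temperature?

T_eq ∝ L^(1/4) · d^(−1/2).
T′ = 282 × 4.9^(1/4) = 420 K.

T_eq ≈ 420 K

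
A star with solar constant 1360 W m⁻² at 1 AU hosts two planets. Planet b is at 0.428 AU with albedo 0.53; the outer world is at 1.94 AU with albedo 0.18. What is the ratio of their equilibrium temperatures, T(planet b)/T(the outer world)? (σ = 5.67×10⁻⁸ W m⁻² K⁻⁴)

T₁/T₂ ≈ 1.852

T_eq = [S₀(1−A)/(4σd²)]^(1/4), so T ∝ (1−A)^(1/4) / √d.
T₁ = [1360×0.47/(4×5.67×10⁻⁸×0.428²)]^(1/4) = 352.19 K.
T₂ = [1360×0.82/(4×5.67×10⁻⁸×1.94²)]^(1/4) = 190.12 K.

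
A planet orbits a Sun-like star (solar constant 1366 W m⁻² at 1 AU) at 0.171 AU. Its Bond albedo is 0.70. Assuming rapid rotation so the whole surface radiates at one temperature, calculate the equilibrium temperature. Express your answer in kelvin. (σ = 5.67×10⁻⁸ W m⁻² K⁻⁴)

T_eq ≈ 499 K

Flux at 0.171 AU: S = 1366/0.171² = 4.67×10⁴ W m⁻².
Energy balance: absorbed = emitted ⇒ πR²·S(1−A) = 4πR²·σT_eq⁴, so T_eq⁴ = S(1−A)/(4σ).
T_eq = [4.67×10⁴ × 0.30 / (4 × 5.67×10⁻⁸)]^(1/4) = (6.18×10¹⁰)^(1/4) = 499 K.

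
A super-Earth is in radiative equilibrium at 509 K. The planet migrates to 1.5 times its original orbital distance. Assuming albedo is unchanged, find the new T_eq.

T_eq ∝ L^(1/4) · d^(−1/2).
T′ = 509 / 1.5^(1/2) = 416 K.

T_eq ≈ 416 K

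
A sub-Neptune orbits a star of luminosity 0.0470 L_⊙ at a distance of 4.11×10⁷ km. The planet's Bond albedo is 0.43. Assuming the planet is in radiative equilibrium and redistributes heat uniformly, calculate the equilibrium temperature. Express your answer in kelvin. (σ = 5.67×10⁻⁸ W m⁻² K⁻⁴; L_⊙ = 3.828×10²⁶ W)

T_eq ≈ 215 K

d = 4.11×10⁷ km = 4.11×10¹⁰ m.
L = 0.0470 × 3.828×10²⁶ = 1.80×10²⁵ W.
Flux: S = L/(4πd²) = 1.80×10²⁵/(4π×(4.11×10¹⁰)²) = 848 W m⁻².
Energy balance: absorbed = emitted ⇒ πR²·S(1−A) = 4πR²·σT_eq⁴, so T_eq⁴ = S(1−A)/(4σ).
T_eq = [848 × 0.57 / (4 × 5.67×10⁻⁸)]^(1/4) = (2.13×10⁹)^(1/4) = 215 K.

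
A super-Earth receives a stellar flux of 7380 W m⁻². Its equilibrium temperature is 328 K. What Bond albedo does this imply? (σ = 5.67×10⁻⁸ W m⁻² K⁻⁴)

A ≈ 0.64

From T_eq⁴ = S(1−A)/(4σ): 1−A = 4σT_eq⁴/S.
1−A = 4 × 5.67×10⁻⁸ × (328)⁴ / 7380 = 0.356.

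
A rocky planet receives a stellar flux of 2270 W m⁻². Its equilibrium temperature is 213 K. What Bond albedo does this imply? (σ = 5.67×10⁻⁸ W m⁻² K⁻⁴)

From T_eq⁴ = S(1−A)/(4σ): 1−A = 4σT_eq⁴/S.
1−A = 4 × 5.67×10⁻⁸ × (213)⁴ / 2270 = 0.206.

A ≈ 0.79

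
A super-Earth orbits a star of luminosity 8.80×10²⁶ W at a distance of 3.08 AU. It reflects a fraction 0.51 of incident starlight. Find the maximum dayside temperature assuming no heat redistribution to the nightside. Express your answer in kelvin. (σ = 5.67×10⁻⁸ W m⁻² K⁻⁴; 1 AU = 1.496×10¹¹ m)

T_ss ≈ 231 K

d = 3.08 AU = 4.61×10¹¹ m.
Flux: S = L/(4πd²) = 8.80×10²⁶/(4π×(4.61×10¹¹)²) = 330 W m⁻².
With no redistribution each surface element balances locally: S(1−A) = σT⁴.
T = [330 × 0.49 / 5.67×10⁻⁸]^(1/4) = (2.85×10⁹)^(1/4) = 231 K.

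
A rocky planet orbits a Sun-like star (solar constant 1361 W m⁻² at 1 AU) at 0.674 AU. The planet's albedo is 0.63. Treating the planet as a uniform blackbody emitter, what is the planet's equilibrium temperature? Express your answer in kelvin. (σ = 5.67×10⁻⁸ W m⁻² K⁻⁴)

Flux at 0.674 AU: S = 1361/0.674² = 3000 W m⁻².
Energy balance: absorbed = emitted ⇒ πR²·S(1−A) = 4πR²·σT_eq⁴, so T_eq⁴ = S(1−A)/(4σ).
T_eq = [3000 × 0.37 / (4 × 5.67×10⁻⁸)]^(1/4) = (4.89×10⁹)^(1/4) = 264 K.

T_eq ≈ 264 K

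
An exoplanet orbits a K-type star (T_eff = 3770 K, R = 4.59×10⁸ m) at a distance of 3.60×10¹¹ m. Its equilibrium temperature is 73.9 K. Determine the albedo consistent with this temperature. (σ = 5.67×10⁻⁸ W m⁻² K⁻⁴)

L = 4πR_⋆²σT_⋆⁴ = 4π(4.59×10⁸)² × 5.67×10⁻⁸ × (3770)⁴ = 3.03×10²⁵ W.
S = L/(4πd²) = 18.6 W m⁻².
From T_eq⁴ = S(1−A)/(4σ): 1−A = 4σT_eq⁴/S.
1−A = 4 × 5.67×10⁻⁸ × (73.9)⁴ / 18.6 = 0.363.

A ≈ 0.64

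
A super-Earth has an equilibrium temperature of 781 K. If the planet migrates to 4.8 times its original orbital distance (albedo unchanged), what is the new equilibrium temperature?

T_eq ∝ L^(1/4) · d^(−1/2).
T′ = 781 / 4.8^(1/2) = 356 K.

T_eq ≈ 356 K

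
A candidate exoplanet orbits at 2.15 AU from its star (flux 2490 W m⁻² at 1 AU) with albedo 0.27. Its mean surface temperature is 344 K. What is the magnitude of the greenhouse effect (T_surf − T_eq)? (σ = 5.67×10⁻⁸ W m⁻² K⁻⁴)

S = 2490/2.15² = 538.7 W m⁻².
T_eq = [S(1−A)/(4σ)]^(1/4) = [538.7×0.73/(4×5.67×10⁻⁸)]^(1/4) = 204.1 K.
ΔT = T_surf − T_eq = 344 − 204.1.

ΔT ≈ 139.9 K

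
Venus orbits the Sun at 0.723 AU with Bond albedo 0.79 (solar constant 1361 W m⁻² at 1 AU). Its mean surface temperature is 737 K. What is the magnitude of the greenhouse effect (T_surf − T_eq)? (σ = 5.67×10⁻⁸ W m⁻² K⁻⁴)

ΔT ≈ 515.4 K

S = 1361/0.723² = 2604 W m⁻².
T_eq = [S(1−A)/(4σ)]^(1/4) = [2604×0.21/(4×5.67×10⁻⁸)]^(1/4) = 221.6 K.
ΔT = T_surf − T_eq = 737 − 221.6.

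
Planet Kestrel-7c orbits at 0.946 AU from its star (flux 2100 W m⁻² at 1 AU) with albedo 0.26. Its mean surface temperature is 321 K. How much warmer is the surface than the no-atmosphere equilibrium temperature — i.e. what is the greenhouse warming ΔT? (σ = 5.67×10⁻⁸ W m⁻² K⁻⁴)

ΔT ≈ 25.2 K

S = 2100/0.946² = 2347 W m⁻².
T_eq = [S(1−A)/(4σ)]^(1/4) = [2347×0.74/(4×5.67×10⁻⁸)]^(1/4) = 295.8 K.
ΔT = T_surf − T_eq = 321 − 295.8.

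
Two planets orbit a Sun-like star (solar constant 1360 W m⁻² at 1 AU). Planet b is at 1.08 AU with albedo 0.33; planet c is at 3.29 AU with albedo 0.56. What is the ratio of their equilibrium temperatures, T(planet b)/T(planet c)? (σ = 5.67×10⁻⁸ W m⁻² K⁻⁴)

T₁/T₂ ≈ 1.939

T_eq = [S₀(1−A)/(4σd²)]^(1/4), so T ∝ (1−A)^(1/4) / √d.
T₁ = [1360×0.67/(4×5.67×10⁻⁸×1.08²)]^(1/4) = 242.26 K.
T₂ = [1360×0.44/(4×5.67×10⁻⁸×3.29²)]^(1/4) = 124.95 K.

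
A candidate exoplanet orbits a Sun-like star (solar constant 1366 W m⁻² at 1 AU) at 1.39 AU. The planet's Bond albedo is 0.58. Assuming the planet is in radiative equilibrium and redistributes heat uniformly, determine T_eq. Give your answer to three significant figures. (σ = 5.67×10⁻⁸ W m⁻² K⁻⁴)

Flux at 1.39 AU: S = 1366/1.39² = 707 W m⁻².
Energy balance: absorbed = emitted ⇒ πR²·S(1−A) = 4πR²·σT_eq⁴, so T_eq⁴ = S(1−A)/(4σ).
T_eq = [707 × 0.42 / (4 × 5.67×10⁻⁸)]^(1/4) = (1.31×10⁹)^(1/4) = 190 K.

T_eq ≈ 190 K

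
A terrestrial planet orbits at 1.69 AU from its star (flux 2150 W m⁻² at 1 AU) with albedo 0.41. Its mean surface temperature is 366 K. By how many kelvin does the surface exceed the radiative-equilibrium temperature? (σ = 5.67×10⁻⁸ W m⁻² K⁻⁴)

S = 2150/1.69² = 752.8 W m⁻².
T_eq = [S(1−A)/(4σ)]^(1/4) = [752.8×0.59/(4×5.67×10⁻⁸)]^(1/4) = 210.4 K.
ΔT = T_surf − T_eq = 366 − 210.4.

ΔT ≈ 155.6 K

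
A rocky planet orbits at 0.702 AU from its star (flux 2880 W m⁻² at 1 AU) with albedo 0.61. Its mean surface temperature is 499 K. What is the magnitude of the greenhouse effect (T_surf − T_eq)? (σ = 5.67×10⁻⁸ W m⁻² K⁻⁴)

S = 2880/0.702² = 5844 W m⁻².
T_eq = [S(1−A)/(4σ)]^(1/4) = [5844×0.39/(4×5.67×10⁻⁸)]^(1/4) = 316.6 K.
ΔT = T_surf − T_eq = 499 − 316.6.

ΔT ≈ 182.4 K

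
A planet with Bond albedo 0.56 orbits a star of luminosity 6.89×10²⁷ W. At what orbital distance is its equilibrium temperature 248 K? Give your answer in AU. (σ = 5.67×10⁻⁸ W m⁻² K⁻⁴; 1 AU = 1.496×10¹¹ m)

From T_eq⁴ = L(1−A)/(16πσd²): d = √[L(1−A)/(16πσT_eq⁴)].
d = √[6.89×10²⁷ × 0.44 / (16π × 5.67×10⁻⁸ × (248)⁴)] = 5.30×10¹¹ m = 3.54 AU.

d ≈ 3.54 AU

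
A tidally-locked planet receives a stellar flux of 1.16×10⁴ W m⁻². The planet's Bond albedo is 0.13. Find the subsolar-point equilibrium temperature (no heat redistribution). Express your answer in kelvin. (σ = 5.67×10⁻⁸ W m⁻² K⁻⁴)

T_ss ≈ 650 K

At the subsolar point the surface absorbs S(1−A) and emits σT⁴ per unit area — no factor of 4, since only the local patch is in balance.
T = [1.16×10⁴ × 0.87 / 5.67×10⁻⁸]^(1/4) = (1.78×10¹¹)^(1/4) = 650 K.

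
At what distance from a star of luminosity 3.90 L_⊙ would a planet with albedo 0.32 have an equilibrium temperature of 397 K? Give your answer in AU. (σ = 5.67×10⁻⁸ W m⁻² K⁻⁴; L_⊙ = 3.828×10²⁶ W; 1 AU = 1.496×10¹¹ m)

L = 3.90 × 3.828×10²⁶ = 1.49×10²⁷ W.
From T_eq⁴ = L(1−A)/(16πσd²): d = √[L(1−A)/(16πσT_eq⁴)].
d = √[1.49×10²⁷ × 0.68 / (16π × 5.67×10⁻⁸ × (397)⁴)] = 1.20×10¹¹ m = 0.800 AU.

d ≈ 0.800 AU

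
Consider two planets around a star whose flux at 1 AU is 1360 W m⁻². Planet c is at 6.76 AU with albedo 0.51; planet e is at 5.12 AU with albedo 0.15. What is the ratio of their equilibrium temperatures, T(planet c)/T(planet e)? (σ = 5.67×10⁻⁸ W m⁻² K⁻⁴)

T_eq = [S₀(1−A)/(4σd²)]^(1/4), so T ∝ (1−A)^(1/4) / √d.
T₁ = [1360×0.49/(4×5.67×10⁻⁸×6.76²)]^(1/4) = 89.55 K.
T₂ = [1360×0.85/(4×5.67×10⁻⁸×5.12²)]^(1/4) = 118.08 K.

T₁/T₂ ≈ 0.758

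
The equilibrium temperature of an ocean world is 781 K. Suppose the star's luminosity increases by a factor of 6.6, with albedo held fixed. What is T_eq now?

T_eq ≈ 1250 K

T_eq ∝ L^(1/4) · d^(−1/2).
T′ = 781 × 6.6^(1/4) = 1250 K.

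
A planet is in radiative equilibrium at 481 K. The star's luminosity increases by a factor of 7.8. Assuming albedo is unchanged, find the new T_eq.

T_eq ≈ 804 K

T_eq ∝ L^(1/4) · d^(−1/2).
T′ = 481 × 7.8^(1/4) = 804 K.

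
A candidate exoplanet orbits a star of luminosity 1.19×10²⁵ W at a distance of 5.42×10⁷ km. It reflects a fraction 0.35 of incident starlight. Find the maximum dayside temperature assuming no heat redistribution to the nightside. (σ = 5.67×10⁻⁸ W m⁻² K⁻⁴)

T_ss ≈ 247 K

d = 5.42×10⁷ km = 5.42×10¹⁰ m.
Flux: S = L/(4πd²) = 1.19×10²⁵/(4π×(5.42×10¹⁰)²) = 322 W m⁻².
With no redistribution each surface element balances locally: S(1−A) = σT⁴.
T = [322 × 0.65 / 5.67×10⁻⁸]^(1/4) = (3.70×10⁹)^(1/4) = 247 K.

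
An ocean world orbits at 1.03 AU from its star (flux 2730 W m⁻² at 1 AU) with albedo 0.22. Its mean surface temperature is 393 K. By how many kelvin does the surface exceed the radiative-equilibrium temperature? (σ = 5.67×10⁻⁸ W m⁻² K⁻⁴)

ΔT ≈ 86.3 K

S = 2730/1.03² = 2573 W m⁻².
T_eq = [S(1−A)/(4σ)]^(1/4) = [2573×0.78/(4×5.67×10⁻⁸)]^(1/4) = 306.7 K.
ΔT = T_surf − T_eq = 393 − 306.7.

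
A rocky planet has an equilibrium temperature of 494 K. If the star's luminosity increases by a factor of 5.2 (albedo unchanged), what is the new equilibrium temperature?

T_eq ≈ 746 K

T_eq ∝ L^(1/4) · d^(−1/2).
T′ = 494 × 5.2^(1/4) = 746 K.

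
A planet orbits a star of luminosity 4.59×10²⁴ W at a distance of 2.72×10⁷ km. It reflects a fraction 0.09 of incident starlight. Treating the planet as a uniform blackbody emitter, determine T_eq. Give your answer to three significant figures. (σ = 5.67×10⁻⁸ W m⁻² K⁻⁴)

d = 2.72×10⁷ km = 2.72×10¹⁰ m.
Flux: S = L/(4πd²) = 4.59×10²⁴/(4π×(2.72×10¹⁰)²) = 494 W m⁻².
Energy balance: absorbed = emitted ⇒ πR²·S(1−A) = 4πR²·σT_eq⁴, so T_eq⁴ = S(1−A)/(4σ).
T_eq = [494 × 0.91 / (4 × 5.67×10⁻⁸)]^(1/4) = (1.98×10⁹)^(1/4) = 211 K.

T_eq ≈ 211 K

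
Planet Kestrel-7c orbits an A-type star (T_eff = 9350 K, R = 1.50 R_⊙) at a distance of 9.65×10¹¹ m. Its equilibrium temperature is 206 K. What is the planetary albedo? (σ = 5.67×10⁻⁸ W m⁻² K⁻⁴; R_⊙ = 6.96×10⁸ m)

R_⋆ = 1.50 × 6.96×10⁸ = 1.04×10⁹ m.
L = 4πR_⋆²σT_⋆⁴ = 4π(1.04×10⁹)² × 5.67×10⁻⁸ × (9350)⁴ = 5.94×10²⁷ W.
S = L/(4πd²) = 507 W m⁻².
From T_eq⁴ = S(1−A)/(4σ): 1−A = 4σT_eq⁴/S.
1−A = 4 × 5.67×10⁻⁸ × (206)⁴ / 507 = 0.805.

A ≈ 0.19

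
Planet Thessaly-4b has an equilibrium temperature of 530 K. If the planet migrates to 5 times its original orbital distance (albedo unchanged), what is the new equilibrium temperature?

T_eq ∝ L^(1/4) · d^(−1/2).
T′ = 530 / 5^(1/2) = 237 K.

T_eq ≈ 237 K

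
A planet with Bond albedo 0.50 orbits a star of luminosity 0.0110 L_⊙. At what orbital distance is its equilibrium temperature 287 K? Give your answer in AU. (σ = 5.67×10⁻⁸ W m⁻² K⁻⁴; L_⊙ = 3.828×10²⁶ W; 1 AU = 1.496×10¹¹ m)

d ≈ 0.0698 AU

L = 0.0110 × 3.828×10²⁶ = 4.21×10²⁴ W.
From T_eq⁴ = L(1−A)/(16πσd²): d = √[L(1−A)/(16πσT_eq⁴)].
d = √[4.21×10²⁴ × 0.50 / (16π × 5.67×10⁻⁸ × (287)⁴)] = 1.04×10¹⁰ m = 0.0698 AU.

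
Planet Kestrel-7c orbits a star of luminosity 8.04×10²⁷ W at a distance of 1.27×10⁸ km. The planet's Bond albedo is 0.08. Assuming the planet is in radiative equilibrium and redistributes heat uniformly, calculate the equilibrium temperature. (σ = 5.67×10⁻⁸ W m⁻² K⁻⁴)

T_eq ≈ 633 K

d = 1.27×10⁸ km = 1.27×10¹¹ m.
Flux: S = L/(4πd²) = 8.04×10²⁷/(4π×(1.27×10¹¹)²) = 3.97×10⁴ W m⁻².
Energy balance: absorbed = emitted ⇒ πR²·S(1−A) = 4πR²·σT_eq⁴, so T_eq⁴ = S(1−A)/(4σ).
T_eq = [3.97×10⁴ × 0.92 / (4 × 5.67×10⁻⁸)]^(1/4) = (1.61×10¹¹)^(1/4) = 633 K.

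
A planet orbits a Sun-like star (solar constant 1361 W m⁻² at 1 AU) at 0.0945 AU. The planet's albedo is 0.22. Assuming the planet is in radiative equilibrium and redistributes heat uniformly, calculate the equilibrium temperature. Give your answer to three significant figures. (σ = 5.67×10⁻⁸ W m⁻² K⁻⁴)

Flux at 0.0945 AU: S = 1361/0.0945² = 1.52×10⁵ W m⁻².
Energy balance: absorbed = emitted ⇒ πR²·S(1−A) = 4πR²·σT_eq⁴, so T_eq⁴ = S(1−A)/(4σ).
T_eq = [1.52×10⁵ × 0.78 / (4 × 5.67×10⁻⁸)]^(1/4) = (5.24×10¹¹)^(1/4) = 851 K.

T_eq ≈ 851 K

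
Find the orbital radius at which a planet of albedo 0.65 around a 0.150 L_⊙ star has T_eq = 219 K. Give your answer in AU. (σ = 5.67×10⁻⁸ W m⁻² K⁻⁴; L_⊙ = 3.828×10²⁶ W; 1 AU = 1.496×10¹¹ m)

L = 0.150 × 3.828×10²⁶ = 5.74×10²⁵ W.
From T_eq⁴ = L(1−A)/(16πσd²): d = √[L(1−A)/(16πσT_eq⁴)].
d = √[5.74×10²⁵ × 0.35 / (16π × 5.67×10⁻⁸ × (219)⁴)] = 5.54×10¹⁰ m = 0.370 AU.

d ≈ 0.370 AU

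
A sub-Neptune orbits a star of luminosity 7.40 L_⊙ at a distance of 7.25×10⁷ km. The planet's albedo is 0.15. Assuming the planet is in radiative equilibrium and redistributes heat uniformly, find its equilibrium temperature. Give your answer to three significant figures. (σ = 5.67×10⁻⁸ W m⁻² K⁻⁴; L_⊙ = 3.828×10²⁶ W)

d = 7.25×10⁷ km = 7.25×10¹⁰ m.
L = 7.40 × 3.828×10²⁶ = 2.83×10²⁷ W.
Flux: S = L/(4πd²) = 2.83×10²⁷/(4π×(7.25×10¹⁰)²) = 4.29×10⁴ W m⁻².
Energy balance: absorbed = emitted ⇒ πR²·S(1−A) = 4πR²·σT_eq⁴, so T_eq⁴ = S(1−A)/(4σ).
T_eq = [4.29×10⁴ × 0.85 / (4 × 5.67×10⁻⁸)]^(1/4) = (1.61×10¹¹)^(1/4) = 633 K.

T_eq ≈ 633 K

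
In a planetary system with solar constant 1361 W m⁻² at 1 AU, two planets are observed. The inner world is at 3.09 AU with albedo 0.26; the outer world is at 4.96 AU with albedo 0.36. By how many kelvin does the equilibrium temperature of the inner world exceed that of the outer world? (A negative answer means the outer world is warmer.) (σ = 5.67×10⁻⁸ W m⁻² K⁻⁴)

T_eq = [S₀(1−A)/(4σd²)]^(1/4), so T ∝ (1−A)^(1/4) / √d.
T₁ = [1361×0.74/(4×5.67×10⁻⁸×3.09²)]^(1/4) = 146.85 K.
T₂ = [1361×0.64/(4×5.67×10⁻⁸×4.96²)]^(1/4) = 111.78 K.

ΔT ≈ 35.1 K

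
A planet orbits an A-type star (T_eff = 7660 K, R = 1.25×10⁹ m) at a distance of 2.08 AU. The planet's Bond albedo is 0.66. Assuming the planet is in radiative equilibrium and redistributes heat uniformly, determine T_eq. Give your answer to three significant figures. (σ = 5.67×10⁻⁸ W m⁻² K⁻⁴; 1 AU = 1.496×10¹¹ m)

d = 2.08 AU = 3.11×10¹¹ m.
L = 4πR_⋆²σT_⋆⁴ = 4π(1.25×10⁹)² × 5.67×10⁻⁸ × (7660)⁴ = 3.83×10²⁷ W.
S = L/(4πd²) = 3150 W m⁻².
Energy balance: absorbed = emitted ⇒ πR²·S(1−A) = 4πR²·σT_eq⁴, so T_eq⁴ = S(1−A)/(4σ).
T_eq = [3150 × 0.34 / (4 × 5.67×10⁻⁸)]^(1/4) = (4.72×10⁹)^(1/4) = 262 K.

T_eq ≈ 262 K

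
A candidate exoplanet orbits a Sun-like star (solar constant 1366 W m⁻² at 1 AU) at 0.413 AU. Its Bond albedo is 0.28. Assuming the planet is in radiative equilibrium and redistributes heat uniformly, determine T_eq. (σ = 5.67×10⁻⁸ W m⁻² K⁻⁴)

Flux at 0.413 AU: S = 1366/0.413² = 8010 W m⁻².
Energy balance: absorbed = emitted ⇒ πR²·S(1−A) = 4πR²·σT_eq⁴, so T_eq⁴ = S(1−A)/(4σ).
T_eq = [8010 × 0.72 / (4 × 5.67×10⁻⁸)]^(1/4) = (2.54×10¹⁰)^(1/4) = 399 K.

T_eq ≈ 399 K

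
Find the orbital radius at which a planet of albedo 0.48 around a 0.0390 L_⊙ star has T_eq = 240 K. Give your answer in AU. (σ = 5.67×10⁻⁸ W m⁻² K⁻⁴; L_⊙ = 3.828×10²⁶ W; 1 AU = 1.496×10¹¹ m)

d ≈ 0.192 AU

L = 0.0390 × 3.828×10²⁶ = 1.49×10²⁵ W.
From T_eq⁴ = L(1−A)/(16πσd²): d = √[L(1−A)/(16πσT_eq⁴)].
d = √[1.49×10²⁵ × 0.52 / (16π × 5.67×10⁻⁸ × (240)⁴)] = 2.87×10¹⁰ m = 0.192 AU.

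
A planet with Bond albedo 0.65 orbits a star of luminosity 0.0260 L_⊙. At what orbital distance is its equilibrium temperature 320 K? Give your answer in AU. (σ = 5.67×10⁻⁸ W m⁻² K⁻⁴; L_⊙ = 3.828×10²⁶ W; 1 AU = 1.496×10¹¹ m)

d ≈ 0.0722 AU

L = 0.0260 × 3.828×10²⁶ = 9.95×10²⁴ W.
From T_eq⁴ = L(1−A)/(16πσd²): d = √[L(1−A)/(16πσT_eq⁴)].
d = √[9.95×10²⁴ × 0.35 / (16π × 5.67×10⁻⁸ × (320)⁴)] = 1.08×10¹⁰ m = 0.0722 AU.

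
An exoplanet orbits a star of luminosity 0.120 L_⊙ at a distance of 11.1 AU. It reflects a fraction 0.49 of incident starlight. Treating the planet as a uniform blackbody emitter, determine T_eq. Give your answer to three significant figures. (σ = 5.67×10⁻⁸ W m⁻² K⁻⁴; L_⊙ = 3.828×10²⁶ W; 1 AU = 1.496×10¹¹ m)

d = 11.1 AU = 1.66×10¹² m.
L = 0.120 × 3.828×10²⁶ = 4.59×10²⁵ W.
Flux: S = L/(4πd²) = 4.59×10²⁵/(4π×(1.66×10¹²)²) = 1.33 W m⁻².
Energy balance: absorbed = emitted ⇒ πR²·S(1−A) = 4πR²·σT_eq⁴, so T_eq⁴ = S(1−A)/(4σ).
T_eq = [1.33 × 0.51 / (4 × 5.67×10⁻⁸)]^(1/4) = (2.98×10⁶)^(1/4) = 41.6 K.

T_eq ≈ 41.6 K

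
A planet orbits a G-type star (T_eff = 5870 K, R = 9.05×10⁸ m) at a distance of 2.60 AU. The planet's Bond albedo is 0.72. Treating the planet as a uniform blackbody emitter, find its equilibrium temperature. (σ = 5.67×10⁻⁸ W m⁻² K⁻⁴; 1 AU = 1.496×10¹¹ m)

d = 2.60 AU = 3.89×10¹¹ m.
L = 4πR_⋆²σT_⋆⁴ = 4π(9.05×10⁸)² × 5.67×10⁻⁸ × (5870)⁴ = 6.93×10²⁶ W.
S = L/(4πd²) = 364 W m⁻².
Energy balance: absorbed = emitted ⇒ πR²·S(1−A) = 4πR²·σT_eq⁴, so T_eq⁴ = S(1−A)/(4σ).
T_eq = [364 × 0.28 / (4 × 5.67×10⁻⁸)]^(1/4) = (4.50×10⁸)^(1/4) = 146 K.

T_eq ≈ 146 K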